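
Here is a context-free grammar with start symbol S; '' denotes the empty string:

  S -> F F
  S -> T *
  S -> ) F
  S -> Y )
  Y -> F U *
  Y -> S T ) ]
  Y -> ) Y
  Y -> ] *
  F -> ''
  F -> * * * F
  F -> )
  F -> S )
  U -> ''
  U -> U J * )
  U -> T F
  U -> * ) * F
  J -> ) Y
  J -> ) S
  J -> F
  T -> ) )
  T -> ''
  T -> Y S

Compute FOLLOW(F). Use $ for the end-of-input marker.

{ $, ), *, ] }

In S -> F F: add FIRST(F)\{''} = { ), *, ] }.
  Since F is nullable, also add FOLLOW(S) = { $, ), *, ] }.
In S -> F F: F is at the end, add FOLLOW(S) = { $, ), *, ] }.
In S -> ) F: F is at the end, add FOLLOW(S) = { $, ), *, ] }.
In Y -> F U *: add FIRST(U *) = { ), *, ] }.
In F -> * * * F: F is at the end, add FOLLOW(F) = { $, ), *, ] }.
In U -> T F: F is at the end, add FOLLOW(U) = { ), *, ] }.
In U -> * ) * F: F is at the end, add FOLLOW(U) = { ), *, ] }.
In J -> F: F is at the end, add FOLLOW(J) = { * }.
Union: FOLLOW(F) = { $, ), *, ] }.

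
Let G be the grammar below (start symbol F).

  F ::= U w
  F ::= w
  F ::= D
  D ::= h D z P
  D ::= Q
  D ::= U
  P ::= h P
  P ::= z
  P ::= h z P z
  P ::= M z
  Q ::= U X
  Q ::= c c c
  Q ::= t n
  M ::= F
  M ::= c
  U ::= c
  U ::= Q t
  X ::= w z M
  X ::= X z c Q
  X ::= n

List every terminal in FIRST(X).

X ::= w z M contributes {w}.
From X ::= X z c Q: add FIRST(X) = { n, w }.
X ::= n contributes {n}.
Union: FIRST(X) = { n, w }.

{ n, w }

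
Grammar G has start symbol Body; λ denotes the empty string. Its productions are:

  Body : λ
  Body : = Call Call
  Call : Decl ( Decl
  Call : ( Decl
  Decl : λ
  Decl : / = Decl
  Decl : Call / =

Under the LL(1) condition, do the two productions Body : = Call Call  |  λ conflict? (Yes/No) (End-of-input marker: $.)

FIRST(= Call Call) = { = } and FIRST(λ) = { λ }.
The second is nullable but FOLLOW(Body) = { $ } is disjoint from FIRST of the first.

No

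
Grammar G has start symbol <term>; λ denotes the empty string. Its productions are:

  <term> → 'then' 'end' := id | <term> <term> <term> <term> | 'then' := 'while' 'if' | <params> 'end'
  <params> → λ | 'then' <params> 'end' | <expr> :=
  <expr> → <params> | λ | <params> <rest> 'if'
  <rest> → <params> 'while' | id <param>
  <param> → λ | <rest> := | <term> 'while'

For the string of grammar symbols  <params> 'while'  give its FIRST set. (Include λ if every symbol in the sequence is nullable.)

{ 'then', 'while', :=, id }

Add FIRST(<params>)\{λ} = { 'then', 'while', :=, id }; <params> is nullable, continue.
'while' is a terminal; add {'while'} and stop.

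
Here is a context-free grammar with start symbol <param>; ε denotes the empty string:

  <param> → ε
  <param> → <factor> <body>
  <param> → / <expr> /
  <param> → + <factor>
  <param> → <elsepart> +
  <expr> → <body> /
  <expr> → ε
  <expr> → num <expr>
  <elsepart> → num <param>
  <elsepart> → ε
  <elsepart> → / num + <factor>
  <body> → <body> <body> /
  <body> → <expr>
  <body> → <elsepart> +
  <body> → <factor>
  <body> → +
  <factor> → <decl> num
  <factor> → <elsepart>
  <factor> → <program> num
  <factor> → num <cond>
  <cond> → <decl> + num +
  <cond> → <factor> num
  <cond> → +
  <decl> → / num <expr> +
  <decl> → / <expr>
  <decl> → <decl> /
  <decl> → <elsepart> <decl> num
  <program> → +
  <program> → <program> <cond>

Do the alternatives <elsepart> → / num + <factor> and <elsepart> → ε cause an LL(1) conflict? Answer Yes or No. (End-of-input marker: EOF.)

Yes

FIRST(/ num + <factor>) = { / } and FIRST(ε) = { ε }.
The second alternative is nullable and FOLLOW(<elsepart>) = { EOF, +, /, num } shares / with FIRST of the first — conflict.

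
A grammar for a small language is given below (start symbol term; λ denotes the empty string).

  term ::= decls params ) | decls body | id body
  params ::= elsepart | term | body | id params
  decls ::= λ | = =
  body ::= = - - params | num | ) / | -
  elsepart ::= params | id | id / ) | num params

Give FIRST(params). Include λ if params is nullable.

From params ::= elsepart: add FIRST(elsepart) = { ), -, =, id, num }.
From params ::= term: add FIRST(term) = { ), -, =, id, num }.
From params ::= body: add FIRST(body) = { ), -, =, num }.
params ::= id params contributes {id}.
Union: FIRST(params) = { ), -, =, id, num }.

{ ), -, =, id, num }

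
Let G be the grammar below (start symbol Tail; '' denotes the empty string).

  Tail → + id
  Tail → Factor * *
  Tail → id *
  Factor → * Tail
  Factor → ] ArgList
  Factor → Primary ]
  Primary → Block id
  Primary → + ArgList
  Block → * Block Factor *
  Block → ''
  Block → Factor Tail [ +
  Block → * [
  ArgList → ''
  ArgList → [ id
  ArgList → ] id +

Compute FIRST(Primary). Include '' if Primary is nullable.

From Primary → Block id: Block nullable, take FIRST(Block) ∪ {id} = { *, +, ], id }.
Primary → + ArgList contributes {+}.
Union: FIRST(Primary) = { *, +, ], id }.

{ *, +, ], id }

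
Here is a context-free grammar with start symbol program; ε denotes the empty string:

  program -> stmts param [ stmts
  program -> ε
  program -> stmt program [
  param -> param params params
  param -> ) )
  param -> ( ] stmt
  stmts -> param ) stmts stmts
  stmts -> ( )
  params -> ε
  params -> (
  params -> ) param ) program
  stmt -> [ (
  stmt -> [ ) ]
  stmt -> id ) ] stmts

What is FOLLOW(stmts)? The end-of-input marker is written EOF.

{ EOF, (, ), [, id }

In program -> stmts param [ stmts: add FIRST(param [ stmts) = { (, ) }.
In program -> stmts param [ stmts: stmts is at the end, add FOLLOW(program) = { EOF, (, ), [ }.
In stmts -> param ) stmts stmts: add FIRST(stmts) = { (, ) }.
In stmts -> param ) stmts stmts: stmts is at the end, add FOLLOW(stmts) = { EOF, (, ), [, id }.
In stmt -> id ) ] stmts: stmts is at the end, add FOLLOW(stmt) = { (, ), [, id }.
Union: FOLLOW(stmts) = { EOF, (, ), [, id }.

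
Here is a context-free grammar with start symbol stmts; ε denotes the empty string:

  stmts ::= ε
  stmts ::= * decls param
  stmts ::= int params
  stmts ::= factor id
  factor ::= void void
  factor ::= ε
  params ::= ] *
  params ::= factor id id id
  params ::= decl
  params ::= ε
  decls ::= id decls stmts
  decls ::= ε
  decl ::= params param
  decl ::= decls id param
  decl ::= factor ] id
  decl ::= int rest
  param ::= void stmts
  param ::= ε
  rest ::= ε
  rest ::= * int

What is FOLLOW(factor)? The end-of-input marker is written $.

{ ], id }

In stmts ::= factor id: add FIRST(id) = { id }.
In params ::= factor id id id: add FIRST(id id id) = { id }.
In decl ::= factor ] id: add FIRST(] id) = { ] }.
Union: FOLLOW(factor) = { ], id }.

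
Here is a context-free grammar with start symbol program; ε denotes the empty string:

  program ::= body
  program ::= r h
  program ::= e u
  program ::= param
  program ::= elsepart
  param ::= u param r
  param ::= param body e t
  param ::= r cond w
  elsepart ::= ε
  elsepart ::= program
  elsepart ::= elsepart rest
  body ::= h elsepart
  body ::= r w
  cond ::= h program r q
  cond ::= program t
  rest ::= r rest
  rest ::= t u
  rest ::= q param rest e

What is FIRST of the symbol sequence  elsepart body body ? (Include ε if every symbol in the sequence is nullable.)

{ e, h, q, r, t, u }

Add FIRST(elsepart)\{ε} = { e, h, q, r, t, u }; elsepart is nullable, continue.
Add FIRST(body) = { h, r }; body is not nullable, stop.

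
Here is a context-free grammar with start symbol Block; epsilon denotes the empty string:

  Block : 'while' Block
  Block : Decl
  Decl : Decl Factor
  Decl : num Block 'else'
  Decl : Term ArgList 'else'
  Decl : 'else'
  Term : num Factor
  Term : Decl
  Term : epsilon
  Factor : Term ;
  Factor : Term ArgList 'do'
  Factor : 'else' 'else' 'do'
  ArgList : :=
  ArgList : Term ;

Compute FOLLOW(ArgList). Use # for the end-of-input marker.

In Decl : Term ArgList 'else': add FIRST('else') = { 'else' }.
In Factor : Term ArgList 'do': add FIRST('do') = { 'do' }.
Union: FOLLOW(ArgList) = { 'do', 'else' }.

{ 'do', 'else' }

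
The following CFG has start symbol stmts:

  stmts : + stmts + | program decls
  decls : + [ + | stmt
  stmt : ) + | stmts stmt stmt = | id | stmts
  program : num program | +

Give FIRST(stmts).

{ +, num }

stmts : + stmts + contributes {+}.
From stmts : program decls: add FIRST(program) = { +, num }.
Union: FIRST(stmts) = { +, num }.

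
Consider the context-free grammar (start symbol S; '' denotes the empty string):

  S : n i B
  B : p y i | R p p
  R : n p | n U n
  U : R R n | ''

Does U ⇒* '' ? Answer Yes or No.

Yes

U has an ''-production, so U ⇒ ''.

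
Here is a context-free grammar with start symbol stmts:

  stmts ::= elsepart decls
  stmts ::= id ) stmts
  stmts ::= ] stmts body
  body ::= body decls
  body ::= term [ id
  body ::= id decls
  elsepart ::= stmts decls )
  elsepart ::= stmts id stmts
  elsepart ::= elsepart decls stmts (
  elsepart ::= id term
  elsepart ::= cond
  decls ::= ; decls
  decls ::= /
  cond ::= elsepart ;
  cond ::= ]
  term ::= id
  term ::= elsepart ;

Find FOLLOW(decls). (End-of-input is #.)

In stmts ::= elsepart decls: decls is at the end, add FOLLOW(stmts) = { #, (, /, ;, ], id }.
In body ::= body decls: decls is at the end, add FOLLOW(body) = { #, (, /, ;, ], id }.
In body ::= id decls: decls is at the end, add FOLLOW(body) = { #, (, /, ;, ], id }.
In elsepart ::= stmts decls ): add FIRST()) = { ) }.
In elsepart ::= elsepart decls stmts (: add FIRST(stmts () = { ], id }.
In decls ::= ; decls: decls is at the end, add FOLLOW(decls) = { #, (, ), /, ;, ], id }.
Union: FOLLOW(decls) = { #, (, ), /, ;, ], id }.

{ #, (, ), /, ;, ], id }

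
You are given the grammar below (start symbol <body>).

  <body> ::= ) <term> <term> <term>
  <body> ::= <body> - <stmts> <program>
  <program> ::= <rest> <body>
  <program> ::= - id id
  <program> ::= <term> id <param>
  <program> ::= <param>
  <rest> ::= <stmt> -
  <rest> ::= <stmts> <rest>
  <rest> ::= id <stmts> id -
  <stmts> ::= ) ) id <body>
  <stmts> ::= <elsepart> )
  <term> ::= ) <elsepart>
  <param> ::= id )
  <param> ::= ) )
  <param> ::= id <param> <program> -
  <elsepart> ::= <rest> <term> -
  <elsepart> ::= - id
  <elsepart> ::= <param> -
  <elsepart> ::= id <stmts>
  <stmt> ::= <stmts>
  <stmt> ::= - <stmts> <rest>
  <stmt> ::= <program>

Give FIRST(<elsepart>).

{ ), -, id }

From <elsepart> ::= <rest> <term> -: add FIRST(<rest>) = { ), -, id }.
<elsepart> ::= - id contributes {-}.
From <elsepart> ::= <param> -: add FIRST(<param>) = { ), id }.
<elsepart> ::= id <stmts> contributes {id}.
Union: FIRST(<elsepart>) = { ), -, id }.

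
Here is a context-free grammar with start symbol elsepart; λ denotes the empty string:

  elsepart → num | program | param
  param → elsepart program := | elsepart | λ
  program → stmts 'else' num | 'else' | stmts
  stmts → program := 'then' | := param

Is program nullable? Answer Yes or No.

No

Nullable nonterminals: elsepart, param.
No production of program has an RHS whose symbols are all nullable, so program is not nullable.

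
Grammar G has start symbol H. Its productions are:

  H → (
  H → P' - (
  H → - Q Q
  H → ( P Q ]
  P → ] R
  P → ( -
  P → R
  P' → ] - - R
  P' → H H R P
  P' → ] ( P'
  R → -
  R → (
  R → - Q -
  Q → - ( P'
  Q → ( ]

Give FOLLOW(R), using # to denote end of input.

In P → ] R: R is at the end, add FOLLOW(P) = { #, (, -, ] }.
In P → R: R is at the end, add FOLLOW(P) = { #, (, -, ] }.
In P' → ] - - R: R is at the end, add FOLLOW(P') = { #, (, -, ] }.
In P' → H H R P: add FIRST(P) = { (, -, ] }.
Union: FOLLOW(R) = { #, (, -, ] }.

{ #, (, -, ] }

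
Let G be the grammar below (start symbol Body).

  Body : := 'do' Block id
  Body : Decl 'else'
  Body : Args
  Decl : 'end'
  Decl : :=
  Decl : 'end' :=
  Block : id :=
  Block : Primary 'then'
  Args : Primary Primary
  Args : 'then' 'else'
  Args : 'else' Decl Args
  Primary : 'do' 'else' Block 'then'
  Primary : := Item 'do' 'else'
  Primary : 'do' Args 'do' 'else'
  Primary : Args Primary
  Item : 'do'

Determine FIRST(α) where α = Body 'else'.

{ 'do', 'else', 'end', 'then', := }

Add FIRST(Body) = { 'do', 'else', 'end', 'then', := }; Body is not nullable, stop.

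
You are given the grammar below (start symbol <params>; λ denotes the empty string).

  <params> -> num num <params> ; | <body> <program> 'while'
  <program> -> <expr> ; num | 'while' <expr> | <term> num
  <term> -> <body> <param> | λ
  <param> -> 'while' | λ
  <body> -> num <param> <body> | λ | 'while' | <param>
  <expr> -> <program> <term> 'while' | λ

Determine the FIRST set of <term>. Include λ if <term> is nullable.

{ 'while', num, λ }

From <term> -> <body> <param>: <body>, <param> nullable, take FIRST(<body>) ∪ FIRST(<param>) = { 'while', num }; also λ since the whole RHS is nullable.
<term> -> λ contributes λ.
Union: FIRST(<term>) = { 'while', num, λ }.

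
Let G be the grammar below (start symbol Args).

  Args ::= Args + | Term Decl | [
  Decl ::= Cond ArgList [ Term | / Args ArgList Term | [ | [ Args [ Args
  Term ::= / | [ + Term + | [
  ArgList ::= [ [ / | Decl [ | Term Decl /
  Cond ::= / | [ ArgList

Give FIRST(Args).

From Args ::= Args +: add FIRST(Args) = { /, [ }.
From Args ::= Term Decl: add FIRST(Term) = { /, [ }.
Args ::= [ contributes {[}.
Union: FIRST(Args) = { /, [ }.

{ /, [ }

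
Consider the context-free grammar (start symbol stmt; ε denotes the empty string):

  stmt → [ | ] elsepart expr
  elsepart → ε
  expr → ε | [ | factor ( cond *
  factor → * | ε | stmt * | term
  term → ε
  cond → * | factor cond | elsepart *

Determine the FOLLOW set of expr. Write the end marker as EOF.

In stmt → ] elsepart expr: expr is at the end, add FOLLOW(stmt) = { EOF, * }.
Union: FOLLOW(expr) = { EOF, * }.

{ EOF, * }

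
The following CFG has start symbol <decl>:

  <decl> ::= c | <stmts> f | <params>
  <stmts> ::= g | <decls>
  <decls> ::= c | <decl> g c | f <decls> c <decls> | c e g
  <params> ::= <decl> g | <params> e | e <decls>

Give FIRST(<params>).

{ c, e, f, g }

From <params> ::= <decl> g: add FIRST(<decl>) = { c, e, f, g }.
From <params> ::= <params> e: add FIRST(<params>) = { c, e, f, g }.
<params> ::= e <decls> contributes {e}.
Union: FIRST(<params>) = { c, e, f, g }.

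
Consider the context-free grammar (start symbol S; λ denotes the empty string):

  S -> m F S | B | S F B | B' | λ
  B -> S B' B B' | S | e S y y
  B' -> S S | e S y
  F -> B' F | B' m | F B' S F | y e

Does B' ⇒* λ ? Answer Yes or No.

Yes

B' -> S S and each of S, S is nullable, so B' ⇒* λ.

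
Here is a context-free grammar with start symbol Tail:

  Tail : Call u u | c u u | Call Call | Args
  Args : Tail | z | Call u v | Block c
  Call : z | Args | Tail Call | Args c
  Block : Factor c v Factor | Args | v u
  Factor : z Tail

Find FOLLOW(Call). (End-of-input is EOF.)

{ EOF, c, u, v, z }

In Tail : Call u u: add FIRST(u u) = { u }.
In Tail : Call Call: add FIRST(Call) = { c, v, z }.
In Tail : Call Call: Call is at the end, add FOLLOW(Tail) = { EOF, c, u, v, z }.
In Args : Call u v: add FIRST(u v) = { u }.
In Call : Tail Call: Call is at the end, add FOLLOW(Call) = { EOF, c, u, v, z }.
Union: FOLLOW(Call) = { EOF, c, u, v, z }.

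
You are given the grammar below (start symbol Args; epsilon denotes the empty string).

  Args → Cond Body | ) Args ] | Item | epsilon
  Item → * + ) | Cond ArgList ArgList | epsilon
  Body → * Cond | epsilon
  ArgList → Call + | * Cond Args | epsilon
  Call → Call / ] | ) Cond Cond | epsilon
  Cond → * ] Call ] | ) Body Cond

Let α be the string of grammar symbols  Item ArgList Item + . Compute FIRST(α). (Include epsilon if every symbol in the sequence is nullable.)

Add FIRST(Item)\{epsilon} = { ), * }; Item is nullable, continue.
Add FIRST(ArgList)\{epsilon} = { ), *, +, / }; ArgList is nullable, continue.
Add FIRST(Item)\{epsilon} = { ), * }; Item is nullable, continue.
+ is a terminal; add {+} and stop.

{ ), *, +, / }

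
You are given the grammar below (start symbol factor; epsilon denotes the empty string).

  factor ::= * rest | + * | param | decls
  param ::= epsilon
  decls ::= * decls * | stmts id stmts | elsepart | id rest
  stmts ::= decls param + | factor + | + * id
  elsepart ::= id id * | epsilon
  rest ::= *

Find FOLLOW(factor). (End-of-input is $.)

factor is the start symbol, so $ ∈ FOLLOW(factor).
In stmts ::= factor +: add FIRST(+) = { + }.
Union: FOLLOW(factor) = { $, + }.

{ $, + }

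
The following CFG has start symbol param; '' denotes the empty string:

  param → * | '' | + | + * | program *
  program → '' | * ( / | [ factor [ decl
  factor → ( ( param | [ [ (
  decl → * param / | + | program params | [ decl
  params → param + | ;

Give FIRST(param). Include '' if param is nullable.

{ *, +, [, '' }

param → * contributes {*}.
param → '' contributes ''.
param → + contributes {+}.
param → + * contributes {+}.
From param → program *: program nullable, take FIRST(program) ∪ {*} = { *, [ }.
Union: FIRST(param) = { *, +, [, '' }.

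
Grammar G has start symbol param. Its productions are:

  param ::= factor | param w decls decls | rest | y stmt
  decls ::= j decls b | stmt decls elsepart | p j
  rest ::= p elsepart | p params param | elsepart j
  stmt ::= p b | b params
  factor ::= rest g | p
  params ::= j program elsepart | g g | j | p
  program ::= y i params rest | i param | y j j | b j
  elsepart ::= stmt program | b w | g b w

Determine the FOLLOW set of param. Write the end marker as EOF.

param is the start symbol, so EOF ∈ FOLLOW(param).
In param ::= param w decls decls: add FIRST(w decls decls) = { w }.
In rest ::= p params param: param is at the end, add FOLLOW(rest) = { EOF, b, g, i, j, p, w, y }.
In program ::= i param: param is at the end, add FOLLOW(program) = { EOF, b, g, i, j, p, w, y }.
Union: FOLLOW(param) = { EOF, b, g, i, j, p, w, y }.

{ EOF, b, g, i, j, p, w, y }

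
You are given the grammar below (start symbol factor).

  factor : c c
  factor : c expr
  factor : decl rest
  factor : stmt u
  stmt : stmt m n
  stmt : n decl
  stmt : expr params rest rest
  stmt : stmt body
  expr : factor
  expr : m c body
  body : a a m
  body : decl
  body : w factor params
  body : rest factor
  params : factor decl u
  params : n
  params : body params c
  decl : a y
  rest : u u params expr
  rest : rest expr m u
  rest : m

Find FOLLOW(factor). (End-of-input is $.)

{ $, a, c, m, n, u, w }

factor is the start symbol, so $ ∈ FOLLOW(factor).
In expr : factor: factor is at the end, add FOLLOW(expr) = { $, a, c, m, n, u, w }.
In body : w factor params: add FIRST(params) = { a, c, m, n, u, w }.
In body : rest factor: factor is at the end, add FOLLOW(body) = { $, a, c, m, n, u, w }.
In params : factor decl u: add FIRST(decl u) = { a }.
Union: FOLLOW(factor) = { $, a, c, m, n, u, w }.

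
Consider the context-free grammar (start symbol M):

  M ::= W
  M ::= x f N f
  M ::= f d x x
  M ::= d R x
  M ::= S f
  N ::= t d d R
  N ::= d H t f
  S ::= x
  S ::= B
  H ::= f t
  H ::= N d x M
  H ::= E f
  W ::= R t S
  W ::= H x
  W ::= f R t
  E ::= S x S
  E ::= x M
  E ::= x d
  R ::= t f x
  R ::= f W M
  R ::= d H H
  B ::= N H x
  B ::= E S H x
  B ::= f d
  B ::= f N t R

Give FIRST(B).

From B ::= N H x: add FIRST(N) = { d, t }.
From B ::= E S H x: add FIRST(E) = { d, f, t, x }.
B ::= f d contributes {f}.
B ::= f N t R contributes {f}.
Union: FIRST(B) = { d, f, t, x }.

{ d, f, t, x }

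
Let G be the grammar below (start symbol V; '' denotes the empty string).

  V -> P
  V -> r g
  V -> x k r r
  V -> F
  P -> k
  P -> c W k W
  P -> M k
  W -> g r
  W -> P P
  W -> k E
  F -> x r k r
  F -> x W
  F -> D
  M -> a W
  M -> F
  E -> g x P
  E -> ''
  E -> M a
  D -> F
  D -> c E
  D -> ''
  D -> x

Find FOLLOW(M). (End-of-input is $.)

{ a, k }

In P -> M k: add FIRST(k) = { k }.
In E -> M a: add FIRST(a) = { a }.
Union: FOLLOW(M) = { a, k }.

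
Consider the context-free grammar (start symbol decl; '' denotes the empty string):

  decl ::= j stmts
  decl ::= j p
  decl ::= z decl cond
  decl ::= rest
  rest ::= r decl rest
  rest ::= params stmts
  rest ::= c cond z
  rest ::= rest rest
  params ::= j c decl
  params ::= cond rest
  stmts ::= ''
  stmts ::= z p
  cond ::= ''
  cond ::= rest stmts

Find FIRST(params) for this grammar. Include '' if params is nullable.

{ c, j, r }

params ::= j c decl contributes {j}.
From params ::= cond rest: cond nullable, take FIRST(cond) ∪ FIRST(rest) = { c, j, r }.
Union: FIRST(params) = { c, j, r }.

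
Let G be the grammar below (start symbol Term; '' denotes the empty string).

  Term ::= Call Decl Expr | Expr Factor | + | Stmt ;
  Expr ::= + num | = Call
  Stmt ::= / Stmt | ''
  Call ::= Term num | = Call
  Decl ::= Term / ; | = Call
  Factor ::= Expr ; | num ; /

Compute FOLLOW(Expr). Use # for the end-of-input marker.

{ #, +, /, ;, =, num }

In Term ::= Call Decl Expr: Expr is at the end, add FOLLOW(Term) = { #, /, num }.
In Term ::= Expr Factor: add FIRST(Factor) = { +, =, num }.
In Factor ::= Expr ;: add FIRST(;) = { ; }.
Union: FOLLOW(Expr) = { #, +, /, ;, =, num }.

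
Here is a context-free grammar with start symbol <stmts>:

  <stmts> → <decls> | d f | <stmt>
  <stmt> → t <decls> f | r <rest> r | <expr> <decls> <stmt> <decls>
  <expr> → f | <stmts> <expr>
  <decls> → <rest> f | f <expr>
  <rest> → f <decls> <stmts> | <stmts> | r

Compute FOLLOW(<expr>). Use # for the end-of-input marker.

In <stmt> → <expr> <decls> <stmt> <decls>: add FIRST(<decls> <stmt> <decls>) = { d, f, r, t }.
In <expr> → <stmts> <expr>: <expr> is at the end, add FOLLOW(<expr>) = { #, d, f, r, t }.
In <decls> → f <expr>: <expr> is at the end, add FOLLOW(<decls>) = { #, d, f, r, t }.
Union: FOLLOW(<expr>) = { #, d, f, r, t }.

{ #, d, f, r, t }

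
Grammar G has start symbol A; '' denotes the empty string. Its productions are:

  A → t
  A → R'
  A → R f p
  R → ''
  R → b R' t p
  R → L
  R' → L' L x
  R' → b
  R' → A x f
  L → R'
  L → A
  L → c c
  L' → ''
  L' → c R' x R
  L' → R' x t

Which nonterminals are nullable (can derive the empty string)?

Directly nullable (have an ''-production): R, L'.
No other nonterminal has a production whose RHS symbols are all nullable.

{ L', R }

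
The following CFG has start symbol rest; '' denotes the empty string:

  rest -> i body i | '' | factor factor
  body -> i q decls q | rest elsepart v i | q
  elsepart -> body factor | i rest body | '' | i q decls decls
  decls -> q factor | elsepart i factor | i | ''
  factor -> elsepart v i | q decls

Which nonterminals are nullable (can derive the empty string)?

Directly nullable (have an ''-production): rest, elsepart, decls.
No other nonterminal has a production whose RHS symbols are all nullable.

{ decls, elsepart, rest }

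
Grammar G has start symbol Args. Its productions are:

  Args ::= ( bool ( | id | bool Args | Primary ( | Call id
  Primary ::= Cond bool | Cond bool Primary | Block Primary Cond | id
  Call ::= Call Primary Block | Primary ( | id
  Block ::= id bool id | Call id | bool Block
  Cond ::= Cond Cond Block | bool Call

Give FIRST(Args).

{ (, bool, id }

Args ::= ( bool ( contributes {(}.
Args ::= id contributes {id}.
Args ::= bool Args contributes {bool}.
From Args ::= Primary (: add FIRST(Primary) = { bool, id }.
From Args ::= Call id: add FIRST(Call) = { bool, id }.
Union: FIRST(Args) = { (, bool, id }.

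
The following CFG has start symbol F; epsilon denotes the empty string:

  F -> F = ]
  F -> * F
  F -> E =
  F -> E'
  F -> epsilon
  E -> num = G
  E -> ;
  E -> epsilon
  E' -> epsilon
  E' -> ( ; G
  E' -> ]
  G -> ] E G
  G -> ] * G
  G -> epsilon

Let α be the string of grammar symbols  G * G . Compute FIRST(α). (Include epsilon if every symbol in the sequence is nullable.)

Add FIRST(G)\{epsilon} = { ] }; G is nullable, continue.
* is a terminal; add {*} and stop.

{ *, ] }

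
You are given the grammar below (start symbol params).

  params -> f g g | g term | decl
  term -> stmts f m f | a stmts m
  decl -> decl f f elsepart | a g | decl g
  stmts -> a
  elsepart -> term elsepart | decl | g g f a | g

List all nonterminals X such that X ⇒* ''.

{ } (none)

No nonterminal has an empty production or an RHS whose symbols are all nullable.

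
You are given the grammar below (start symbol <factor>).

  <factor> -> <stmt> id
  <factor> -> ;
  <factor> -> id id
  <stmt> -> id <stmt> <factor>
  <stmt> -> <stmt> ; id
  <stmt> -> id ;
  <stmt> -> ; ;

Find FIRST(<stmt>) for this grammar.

{ ;, id }

<stmt> -> id <stmt> <factor> contributes {id}.
From <stmt> -> <stmt> ; id: add FIRST(<stmt>) = { ;, id }.
<stmt> -> id ; contributes {id}.
<stmt> -> ; ; contributes {;}.
Union: FIRST(<stmt>) = { ;, id }.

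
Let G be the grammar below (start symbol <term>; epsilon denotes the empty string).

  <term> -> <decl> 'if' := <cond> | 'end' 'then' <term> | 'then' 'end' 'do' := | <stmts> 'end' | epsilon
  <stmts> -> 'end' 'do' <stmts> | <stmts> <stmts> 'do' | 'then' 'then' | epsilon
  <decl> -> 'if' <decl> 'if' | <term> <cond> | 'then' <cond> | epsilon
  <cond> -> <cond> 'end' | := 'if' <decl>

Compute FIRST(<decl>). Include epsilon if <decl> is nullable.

<decl> -> 'if' <decl> 'if' contributes {'if'}.
From <decl> -> <term> <cond>: <term> nullable, take FIRST(<term>) ∪ FIRST(<cond>) = { 'do', 'end', 'if', 'then', := }.
<decl> -> 'then' <cond> contributes {'then'}.
<decl> -> epsilon contributes epsilon.
Union: FIRST(<decl>) = { 'do', 'end', 'if', 'then', :=, epsilon }.

{ 'do', 'end', 'if', 'then', :=, epsilon }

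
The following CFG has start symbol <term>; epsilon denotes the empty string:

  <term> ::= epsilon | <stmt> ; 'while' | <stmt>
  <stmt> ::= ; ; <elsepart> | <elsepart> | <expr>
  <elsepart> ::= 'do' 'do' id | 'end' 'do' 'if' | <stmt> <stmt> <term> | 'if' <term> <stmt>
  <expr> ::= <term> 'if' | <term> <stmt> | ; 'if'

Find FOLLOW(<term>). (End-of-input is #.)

<term> is the start symbol, so # ∈ FOLLOW(<term>).
In <elsepart> ::= <stmt> <stmt> <term>: <term> is at the end, add FOLLOW(<elsepart>) = { #, 'do', 'end', 'if', ; }.
In <elsepart> ::= 'if' <term> <stmt>: add FIRST(<stmt>) = { 'do', 'end', 'if', ; }.
In <expr> ::= <term> 'if': add FIRST('if') = { 'if' }.
In <expr> ::= <term> <stmt>: add FIRST(<stmt>) = { 'do', 'end', 'if', ; }.
Union: FOLLOW(<term>) = { #, 'do', 'end', 'if', ; }.

{ #, 'do', 'end', 'if', ; }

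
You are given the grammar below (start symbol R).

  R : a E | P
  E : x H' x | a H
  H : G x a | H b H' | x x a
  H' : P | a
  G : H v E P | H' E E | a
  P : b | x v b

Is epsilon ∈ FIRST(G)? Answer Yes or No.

No

No nonterminal in this grammar is nullable.
No production of G has an RHS whose symbols are all nullable, so G is not nullable.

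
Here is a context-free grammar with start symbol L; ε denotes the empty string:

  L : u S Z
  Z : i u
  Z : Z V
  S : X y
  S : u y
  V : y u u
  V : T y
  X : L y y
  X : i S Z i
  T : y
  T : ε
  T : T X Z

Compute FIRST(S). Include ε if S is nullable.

{ i, u }

From S : X y: add FIRST(X) = { i, u }.
S : u y contributes {u}.
Union: FIRST(S) = { i, u }.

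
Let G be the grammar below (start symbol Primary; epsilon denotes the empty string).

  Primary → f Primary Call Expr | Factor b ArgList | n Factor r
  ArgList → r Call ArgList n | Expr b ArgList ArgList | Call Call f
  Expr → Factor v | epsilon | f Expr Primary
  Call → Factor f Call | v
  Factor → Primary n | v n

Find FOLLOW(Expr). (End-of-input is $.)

In Primary → f Primary Call Expr: Expr is at the end, add FOLLOW(Primary) = { $, b, f, n, v }.
In ArgList → Expr b ArgList ArgList: add FIRST(b ArgList ArgList) = { b }.
In Expr → f Expr Primary: add FIRST(Primary) = { f, n, v }.
Union: FOLLOW(Expr) = { $, b, f, n, v }.

{ $, b, f, n, v }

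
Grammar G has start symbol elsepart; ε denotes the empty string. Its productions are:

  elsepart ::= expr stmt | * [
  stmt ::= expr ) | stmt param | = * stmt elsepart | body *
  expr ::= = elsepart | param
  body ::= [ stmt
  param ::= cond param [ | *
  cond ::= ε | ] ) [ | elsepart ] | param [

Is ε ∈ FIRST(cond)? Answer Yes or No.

cond has an ε-production, so cond ⇒ ε.

Yes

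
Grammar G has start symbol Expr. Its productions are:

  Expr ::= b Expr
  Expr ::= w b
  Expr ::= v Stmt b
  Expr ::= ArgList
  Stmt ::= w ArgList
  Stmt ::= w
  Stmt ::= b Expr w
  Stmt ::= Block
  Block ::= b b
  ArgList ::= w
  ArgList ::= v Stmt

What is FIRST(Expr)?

Expr ::= b Expr contributes {b}.
Expr ::= w b contributes {w}.
Expr ::= v Stmt b contributes {v}.
From Expr ::= ArgList: add FIRST(ArgList) = { v, w }.
Union: FIRST(Expr) = { b, v, w }.

{ b, v, w }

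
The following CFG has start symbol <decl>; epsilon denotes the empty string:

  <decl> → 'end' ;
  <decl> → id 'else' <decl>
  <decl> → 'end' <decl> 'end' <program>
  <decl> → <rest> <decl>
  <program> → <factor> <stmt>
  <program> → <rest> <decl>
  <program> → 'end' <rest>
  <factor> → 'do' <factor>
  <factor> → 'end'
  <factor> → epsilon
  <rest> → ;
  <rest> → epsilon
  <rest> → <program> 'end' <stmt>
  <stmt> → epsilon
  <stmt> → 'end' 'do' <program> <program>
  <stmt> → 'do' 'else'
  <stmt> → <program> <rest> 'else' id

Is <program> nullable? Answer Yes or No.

Yes

<program> → <factor> <stmt> and each of <factor>, <stmt> is nullable, so <program> ⇒* epsilon.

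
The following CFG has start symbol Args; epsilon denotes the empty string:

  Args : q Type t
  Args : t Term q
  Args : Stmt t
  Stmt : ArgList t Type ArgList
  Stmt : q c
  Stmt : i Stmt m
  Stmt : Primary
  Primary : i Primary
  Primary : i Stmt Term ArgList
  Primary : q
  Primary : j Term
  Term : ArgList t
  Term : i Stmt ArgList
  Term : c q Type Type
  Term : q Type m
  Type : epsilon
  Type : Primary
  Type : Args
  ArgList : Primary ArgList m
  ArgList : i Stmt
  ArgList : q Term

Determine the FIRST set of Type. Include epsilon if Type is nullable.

{ i, j, q, t, epsilon }

Type : epsilon contributes epsilon.
From Type : Primary: add FIRST(Primary) = { i, j, q }.
From Type : Args: add FIRST(Args) = { i, j, q, t }.
Union: FIRST(Type) = { i, j, q, t, epsilon }.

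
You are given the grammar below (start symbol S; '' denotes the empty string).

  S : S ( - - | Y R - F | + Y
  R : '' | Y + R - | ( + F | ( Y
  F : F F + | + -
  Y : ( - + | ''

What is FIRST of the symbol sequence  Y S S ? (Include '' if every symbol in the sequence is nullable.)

Add FIRST(Y)\{''} = { ( }; Y is nullable, continue.
Add FIRST(S) = { (, +, - }; S is not nullable, stop.

{ (, +, - }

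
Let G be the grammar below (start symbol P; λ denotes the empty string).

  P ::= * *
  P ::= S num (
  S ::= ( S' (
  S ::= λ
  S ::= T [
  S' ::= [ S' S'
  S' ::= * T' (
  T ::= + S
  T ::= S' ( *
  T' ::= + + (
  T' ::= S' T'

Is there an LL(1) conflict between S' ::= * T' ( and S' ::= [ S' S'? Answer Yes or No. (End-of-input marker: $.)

FIRST(* T' () = { * } and FIRST([ S' S') = { [ }.
The FIRST sets are disjoint and neither alternative is nullable — no conflict.

No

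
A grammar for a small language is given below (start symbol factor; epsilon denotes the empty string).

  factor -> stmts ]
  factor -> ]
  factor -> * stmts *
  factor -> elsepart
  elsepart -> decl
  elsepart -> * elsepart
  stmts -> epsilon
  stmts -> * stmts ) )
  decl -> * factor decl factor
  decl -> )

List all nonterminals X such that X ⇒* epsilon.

{ stmts }

Directly nullable (have an epsilon-production): stmts.
No other nonterminal has a production whose RHS symbols are all nullable.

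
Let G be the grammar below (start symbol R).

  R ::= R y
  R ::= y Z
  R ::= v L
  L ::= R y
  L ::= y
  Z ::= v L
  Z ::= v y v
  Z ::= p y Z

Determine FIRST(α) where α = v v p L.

v is a terminal; add {v} and stop.

{ v }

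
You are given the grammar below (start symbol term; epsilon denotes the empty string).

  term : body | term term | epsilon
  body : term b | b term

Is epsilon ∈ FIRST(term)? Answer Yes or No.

Yes

term has an epsilon-production, so term ⇒ epsilon.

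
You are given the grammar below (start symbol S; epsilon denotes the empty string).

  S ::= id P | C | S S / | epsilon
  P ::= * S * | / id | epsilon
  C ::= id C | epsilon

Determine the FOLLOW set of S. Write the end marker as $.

{ $, *, /, id }

S is the start symbol, so $ ∈ FOLLOW(S).
In S ::= S S /: add FIRST(S /) = { /, id }.
In S ::= S S /: add FIRST(/) = { / }.
In P ::= * S *: add FIRST(*) = { * }.
Union: FOLLOW(S) = { $, *, /, id }.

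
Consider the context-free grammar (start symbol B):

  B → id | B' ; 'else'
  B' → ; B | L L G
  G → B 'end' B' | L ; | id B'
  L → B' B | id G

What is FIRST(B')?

{ ;, id }

B' → ; B contributes {;}.
From B' → L L G: add FIRST(L) = { ;, id }.
Union: FIRST(B') = { ;, id }.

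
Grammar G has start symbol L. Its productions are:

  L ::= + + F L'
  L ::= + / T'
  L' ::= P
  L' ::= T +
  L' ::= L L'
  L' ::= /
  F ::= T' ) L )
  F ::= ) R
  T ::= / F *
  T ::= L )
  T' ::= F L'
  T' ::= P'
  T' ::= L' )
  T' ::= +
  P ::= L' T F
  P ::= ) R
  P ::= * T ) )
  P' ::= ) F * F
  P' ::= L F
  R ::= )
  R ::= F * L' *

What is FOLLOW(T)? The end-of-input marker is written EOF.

{ ), *, +, / }

In L' ::= T +: add FIRST(+) = { + }.
In P ::= L' T F: add FIRST(F) = { ), *, +, / }.
In P ::= * T ) ): add FIRST() )) = { ) }.
Union: FOLLOW(T) = { ), *, +, / }.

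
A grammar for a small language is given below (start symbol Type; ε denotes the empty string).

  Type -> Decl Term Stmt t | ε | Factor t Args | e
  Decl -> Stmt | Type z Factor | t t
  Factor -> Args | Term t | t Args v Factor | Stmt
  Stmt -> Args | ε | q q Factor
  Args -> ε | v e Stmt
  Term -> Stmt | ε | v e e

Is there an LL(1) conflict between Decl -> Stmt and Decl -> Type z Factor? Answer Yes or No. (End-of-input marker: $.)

FIRST(Stmt) = { q, v, ε } and FIRST(Type z Factor) = { e, q, t, v, z }.
Both contain q, so the two alternatives are not disjoint — LL(1) conflict.

Yes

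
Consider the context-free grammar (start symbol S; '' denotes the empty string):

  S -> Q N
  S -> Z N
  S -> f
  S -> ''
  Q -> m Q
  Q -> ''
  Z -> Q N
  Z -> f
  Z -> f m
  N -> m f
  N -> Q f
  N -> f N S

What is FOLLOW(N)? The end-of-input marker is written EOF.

In S -> Q N: N is at the end, add FOLLOW(S) = { EOF, f, m }.
In S -> Z N: N is at the end, add FOLLOW(S) = { EOF, f, m }.
In Z -> Q N: N is at the end, add FOLLOW(Z) = { f, m }.
In N -> f N S: add FIRST(S)\{''} = { f, m }.
  Since S is nullable, also add FOLLOW(N) = { EOF, f, m }.
Union: FOLLOW(N) = { EOF, f, m }.

{ EOF, f, m }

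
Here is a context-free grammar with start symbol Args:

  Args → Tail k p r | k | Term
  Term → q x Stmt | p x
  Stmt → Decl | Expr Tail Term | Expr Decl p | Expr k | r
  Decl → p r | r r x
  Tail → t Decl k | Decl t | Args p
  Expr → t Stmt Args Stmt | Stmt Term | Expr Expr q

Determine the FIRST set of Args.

From Args → Tail k p r: add FIRST(Tail) = { k, p, q, r, t }.
Args → k contributes {k}.
From Args → Term: add FIRST(Term) = { p, q }.
Union: FIRST(Args) = { k, p, q, r, t }.

{ k, p, q, r, t }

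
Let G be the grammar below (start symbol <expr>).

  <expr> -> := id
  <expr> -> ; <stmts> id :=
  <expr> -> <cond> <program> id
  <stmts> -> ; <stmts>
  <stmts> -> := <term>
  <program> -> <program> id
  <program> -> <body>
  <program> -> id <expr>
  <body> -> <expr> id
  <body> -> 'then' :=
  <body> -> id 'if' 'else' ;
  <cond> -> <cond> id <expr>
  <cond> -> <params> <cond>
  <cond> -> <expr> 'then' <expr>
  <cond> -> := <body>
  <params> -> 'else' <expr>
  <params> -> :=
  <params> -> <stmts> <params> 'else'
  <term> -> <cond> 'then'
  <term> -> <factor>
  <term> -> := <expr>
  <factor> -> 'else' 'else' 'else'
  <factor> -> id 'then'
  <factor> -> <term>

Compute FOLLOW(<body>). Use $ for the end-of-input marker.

In <program> -> <body>: <body> is at the end, add FOLLOW(<program>) = { id }.
In <cond> -> := <body>: <body> is at the end, add FOLLOW(<cond>) = { 'else', 'then', :=, ;, id }.
Union: FOLLOW(<body>) = { 'else', 'then', :=, ;, id }.

{ 'else', 'then', :=, ;, id }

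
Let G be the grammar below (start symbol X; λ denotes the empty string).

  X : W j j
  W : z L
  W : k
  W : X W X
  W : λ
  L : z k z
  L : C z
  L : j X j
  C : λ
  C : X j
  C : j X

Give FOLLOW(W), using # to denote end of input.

{ j, k, z }

In X : W j j: add FIRST(j j) = { j }.
In W : X W X: add FIRST(X) = { j, k, z }.
Union: FOLLOW(W) = { j, k, z }.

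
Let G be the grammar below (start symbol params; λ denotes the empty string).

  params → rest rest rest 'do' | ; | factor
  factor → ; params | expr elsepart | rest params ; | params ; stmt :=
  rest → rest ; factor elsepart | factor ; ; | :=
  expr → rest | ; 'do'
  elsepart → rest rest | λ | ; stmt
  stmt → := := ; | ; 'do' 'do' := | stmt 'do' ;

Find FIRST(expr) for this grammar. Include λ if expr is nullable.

{ :=, ; }

From expr → rest: add FIRST(rest) = { :=, ; }.
expr → ; 'do' contributes {;}.
Union: FIRST(expr) = { :=, ; }.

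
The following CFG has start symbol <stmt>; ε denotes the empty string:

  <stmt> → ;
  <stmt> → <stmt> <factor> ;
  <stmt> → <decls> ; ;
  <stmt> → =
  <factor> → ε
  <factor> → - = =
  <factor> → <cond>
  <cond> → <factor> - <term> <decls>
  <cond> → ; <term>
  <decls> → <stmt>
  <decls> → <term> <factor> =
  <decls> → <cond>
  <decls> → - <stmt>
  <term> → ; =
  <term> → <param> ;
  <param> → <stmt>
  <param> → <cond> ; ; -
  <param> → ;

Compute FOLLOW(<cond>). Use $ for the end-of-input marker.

{ -, ;, = }

In <factor> → <cond>: <cond> is at the end, add FOLLOW(<factor>) = { -, ;, = }.
In <decls> → <cond>: <cond> is at the end, add FOLLOW(<decls>) = { -, ;, = }.
In <param> → <cond> ; ; -: add FIRST(; ; -) = { ; }.
Union: FOLLOW(<cond>) = { -, ;, = }.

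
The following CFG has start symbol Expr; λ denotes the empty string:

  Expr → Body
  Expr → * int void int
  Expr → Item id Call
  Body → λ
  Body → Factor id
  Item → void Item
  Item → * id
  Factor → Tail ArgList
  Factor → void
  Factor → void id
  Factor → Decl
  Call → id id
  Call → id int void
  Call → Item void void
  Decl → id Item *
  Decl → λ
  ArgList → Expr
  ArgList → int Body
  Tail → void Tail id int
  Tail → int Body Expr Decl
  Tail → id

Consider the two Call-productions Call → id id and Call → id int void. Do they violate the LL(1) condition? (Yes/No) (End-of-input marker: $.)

FIRST(id id) = { id } and FIRST(id int void) = { id }.
Both contain id, so the two alternatives are not disjoint — LL(1) conflict.

Yes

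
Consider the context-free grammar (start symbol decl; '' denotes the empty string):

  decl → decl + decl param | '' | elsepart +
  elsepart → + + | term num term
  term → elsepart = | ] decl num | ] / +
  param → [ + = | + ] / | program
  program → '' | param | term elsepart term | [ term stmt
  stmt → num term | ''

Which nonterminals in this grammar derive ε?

{ decl, param, program, stmt }

Directly nullable (have an ''-production): decl, program, stmt.
param → program with every symbol nullable, so param is nullable.
No other nonterminal has a production whose RHS symbols are all nullable.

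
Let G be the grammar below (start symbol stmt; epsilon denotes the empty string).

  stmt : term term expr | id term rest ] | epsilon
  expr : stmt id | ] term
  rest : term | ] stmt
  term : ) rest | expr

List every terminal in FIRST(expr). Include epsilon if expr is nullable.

{ ), ], id }

From expr : stmt id: stmt nullable, take FIRST(stmt) ∪ {id} = { ), ], id }.
expr : ] term contributes {]}.
Union: FIRST(expr) = { ), ], id }.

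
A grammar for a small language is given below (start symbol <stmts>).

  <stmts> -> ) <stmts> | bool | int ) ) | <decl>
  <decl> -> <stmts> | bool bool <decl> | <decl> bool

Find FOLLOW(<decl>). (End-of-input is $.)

In <stmts> -> <decl>: <decl> is at the end, add FOLLOW(<stmts>) = { $, bool }.
In <decl> -> bool bool <decl>: <decl> is at the end, add FOLLOW(<decl>) = { $, bool }.
In <decl> -> <decl> bool: add FIRST(bool) = { bool }.
Union: FOLLOW(<decl>) = { $, bool }.

{ $, bool }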